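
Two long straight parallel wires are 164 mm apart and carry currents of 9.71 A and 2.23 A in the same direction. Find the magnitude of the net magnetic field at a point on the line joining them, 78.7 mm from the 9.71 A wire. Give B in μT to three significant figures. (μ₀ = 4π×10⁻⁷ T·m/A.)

Each long wire gives B = μ₀I/(2πd). Distances are d₁ = 0.0787 m and d₂ = 0.0853 m.
B₁ = 2.47×10⁻⁵ T, B₂ = 5.23×10⁻⁶ T.
Between parallel currents the two contributions point in opposite directions, so they subtract. B = |B₁ − B₂| = |2.47×10⁻⁵ − 5.23×10⁻⁶| = 1.94×10⁻⁵ T.

B ≈ 19.4 μT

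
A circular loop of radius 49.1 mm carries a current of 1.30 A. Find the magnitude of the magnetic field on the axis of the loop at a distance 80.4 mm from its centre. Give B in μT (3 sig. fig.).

B ≈ 2.36 μT

On the axis of a circular loop, B = μ₀IR² / [2(R²+z²)^(3/2)].
R² + z² = (0.0491)² + (0.0804)² = 0.008875 m², and (R²+z²)^(3/2) = 8.36×10⁻⁴ m³.
B = (4π×10⁻⁷ × 1.30 × 0.002411) / (2 × 8.36×10⁻⁴) = 2.36×10⁻⁶ T.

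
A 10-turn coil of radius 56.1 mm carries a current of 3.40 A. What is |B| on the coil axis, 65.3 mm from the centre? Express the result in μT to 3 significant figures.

For an N-turn flat coil, B = Nμ₀IR²/[2(R²+z²)^(3/2)] with R = 0.0561 m, z = 0.0653 m.
B = 10 × 1.05×10⁻⁵ T = 1.05×10⁻⁴ T.

B ≈ 105 μT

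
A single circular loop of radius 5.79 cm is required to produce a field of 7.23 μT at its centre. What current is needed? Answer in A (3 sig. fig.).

At the centre of a circular loop B = μ₀I/(2R), so I = 2RB/μ₀.
With R = 0.0579 m, I = 2 × 0.0579 × 7.23×10⁻⁶ / (4π×10⁻⁷) = 0.666 A.

I ≈ 0.666 A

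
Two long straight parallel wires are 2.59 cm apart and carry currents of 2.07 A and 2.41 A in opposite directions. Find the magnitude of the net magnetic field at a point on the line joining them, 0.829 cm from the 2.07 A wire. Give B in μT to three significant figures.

Each long wire gives B = μ₀I/(2πd). Distances are d₁ = 0.00829 m and d₂ = 0.01761 m.
B₁ = 4.99×10⁻⁵ T, B₂ = 2.74×10⁻⁵ T.
Between antiparallel currents both contributions point the same way, so they add. B = B₁ + B₂ = 4.99×10⁻⁵ + 2.74×10⁻⁵ = 7.73×10⁻⁵ T.

B ≈ 77.3 μT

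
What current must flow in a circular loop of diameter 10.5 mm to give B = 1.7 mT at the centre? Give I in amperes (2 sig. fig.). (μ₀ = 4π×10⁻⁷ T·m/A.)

At the centre of a circular loop B = μ₀I/(2R), so I = 2RB/μ₀.
With R = 0.00525 m, I = 2 × 0.00525 × 1.70×10⁻³ / (4π×10⁻⁷) = 14.2 A.

I ≈ 14 A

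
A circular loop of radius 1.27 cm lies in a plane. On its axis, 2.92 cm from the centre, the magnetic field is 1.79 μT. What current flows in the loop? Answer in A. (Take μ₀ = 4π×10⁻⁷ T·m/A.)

On the axis of a loop, B = μ₀IR²/[2(R²+z²)^(3/2)], so I = 2B(R²+z²)^(3/2)/(μ₀R²).
R² + z² = 0.0001613 + 0.0008526 = 0.001014 m²; raised to 3/2 gives 3.23×10⁻⁵ m³.
I = 2 × 1.79×10⁻⁶ × 3.23×10⁻⁵ / (1.26×10⁻⁶ × 0.0001613) = 0.570 A.

I ≈ 0.570 A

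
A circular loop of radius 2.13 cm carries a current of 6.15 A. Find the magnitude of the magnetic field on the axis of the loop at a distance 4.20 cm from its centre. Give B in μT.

B ≈ 16.8 μT

On the axis of a circular loop, B = μ₀IR² / [2(R²+z²)^(3/2)].
R² + z² = (0.0213)² + (0.042)² = 0.002218 m², and (R²+z²)^(3/2) = 1.04×10⁻⁴ m³.
B = (4π×10⁻⁷ × 6.15 × 0.0004537) / (2 × 1.04×10⁻⁴) = 1.68×10⁻⁵ T.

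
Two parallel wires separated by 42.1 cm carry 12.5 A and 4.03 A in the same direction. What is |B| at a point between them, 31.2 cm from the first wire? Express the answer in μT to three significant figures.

Each long wire gives B = μ₀I/(2πd). Distances are d₁ = 0.312 m and d₂ = 0.109 m.
B₁ = 8.01×10⁻⁶ T, B₂ = 7.39×10⁻⁶ T.
Between parallel currents the two contributions point in opposite directions, so they subtract. B = |B₁ − B₂| = |8.01×10⁻⁶ − 7.39×10⁻⁶| = 6.18×10⁻⁷ T.

B ≈ 0.618 μT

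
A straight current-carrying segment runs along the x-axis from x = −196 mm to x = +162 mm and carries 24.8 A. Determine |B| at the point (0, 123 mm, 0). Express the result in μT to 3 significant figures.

B ≈ 33.1 μT

For a finite straight segment, B = (μ₀I/4πd)(sinθ₁ + sinθ₂), where θ₁, θ₂ are the angles from the perpendicular to each end.
The perpendicular distance is d = 0.123 m; the end-offsets along the wire are a = 0.196 m and b = 0.162 m.
sinθ₁ = 0.196/√(0.196²+0.123²) = 0.8470; sinθ₂ = 0.162/√(0.162²+0.123²) = 0.7964.
B = (4π×10⁻⁷ × 24.8) / (4π × 0.123) × (0.8470 + 0.7964) = 3.31×10⁻⁵ T.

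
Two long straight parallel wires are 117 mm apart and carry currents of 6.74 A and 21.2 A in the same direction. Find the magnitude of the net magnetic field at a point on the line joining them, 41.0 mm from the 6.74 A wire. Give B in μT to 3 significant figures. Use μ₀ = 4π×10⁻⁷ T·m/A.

Each long wire gives B = μ₀I/(2πd). Distances are d₁ = 0.041 m and d₂ = 0.076 m.
B₁ = 3.29×10⁻⁵ T, B₂ = 5.58×10⁻⁵ T.
Between parallel currents the two contributions point in opposite directions, so they subtract. B = |B₁ − B₂| = |3.29×10⁻⁵ − 5.58×10⁻⁵| = 2.29×10⁻⁵ T.

B ≈ 22.9 μT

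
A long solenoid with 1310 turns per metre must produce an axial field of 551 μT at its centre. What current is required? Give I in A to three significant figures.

Inside a long solenoid B = μ₀nI with n = 1310 m⁻¹, so I = B/(μ₀n).
I = 5.51×10⁻⁴ / (4π×10⁻⁷ × 1310) = 0.335 A.

I ≈ 0.335 A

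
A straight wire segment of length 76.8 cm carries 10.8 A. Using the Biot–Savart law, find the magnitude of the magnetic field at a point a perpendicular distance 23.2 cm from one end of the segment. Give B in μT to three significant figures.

B ≈ 4.46 μT

For a finite straight segment, B = (μ₀I/4πd)(sinθ₁ + sinθ₂), where θ₁, θ₂ are the angles from the perpendicular to each end.
The perpendicular foot is at one end, so the two end-offsets along the wire are 0 and L = 0.768 m.
sinθ₁ = 0/√(0²+0.232²) = 0.0000; sinθ₂ = 0.768/√(0.768²+0.232²) = 0.9573.
B = (4π×10⁻⁷ × 10.8) / (4π × 0.232) × (0.0000 + 0.9573) = 4.46×10⁻⁶ T.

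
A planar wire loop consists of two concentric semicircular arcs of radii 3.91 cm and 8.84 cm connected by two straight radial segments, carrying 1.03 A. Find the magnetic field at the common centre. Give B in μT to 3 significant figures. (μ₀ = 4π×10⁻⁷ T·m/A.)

B ≈ 4.62 μT

The radial connectors point toward the centre, so dl × r̂ = 0 and they contribute nothing.
Each semicircle gives μ₀I/(4R): inner arc 8.28×10⁻⁶ T, outer arc 3.66×10⁻⁶ T.
The two arcs carry current in opposite angular senses, so their fields oppose: B = |8.28×10⁻⁶ − 3.66×10⁻⁶| = 4.62×10⁻⁶ T.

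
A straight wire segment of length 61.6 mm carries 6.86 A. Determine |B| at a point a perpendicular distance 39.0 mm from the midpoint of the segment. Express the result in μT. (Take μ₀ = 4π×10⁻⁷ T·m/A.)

For a finite straight segment, B = (μ₀I/4πd)(sinθ₁ + sinθ₂), where θ₁, θ₂ are the angles from the perpendicular to each end.
The perpendicular from the point meets the wire at its midpoint, so each end is L/2 = 0.0308 m away along the wire.
sinθ₁ = 0.0308/√(0.0308²+0.039²) = 0.6198; sinθ₂ = 0.0308/√(0.0308²+0.039²) = 0.6198.
B = (4π×10⁻⁷ × 6.86) / (4π × 0.039) × (0.6198 + 0.6198) = 2.18×10⁻⁵ T.

B ≈ 21.8 μT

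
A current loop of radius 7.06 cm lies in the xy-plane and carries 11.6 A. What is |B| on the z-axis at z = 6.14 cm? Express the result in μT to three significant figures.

B ≈ 44.4 μT

On the axis of a circular loop, B = μ₀IR² / [2(R²+z²)^(3/2)].
R² + z² = (0.0706)² + (0.0614)² = 0.008754 m², and (R²+z²)^(3/2) = 8.19×10⁻⁴ m³.
B = (4π×10⁻⁷ × 11.6 × 0.004984) / (2 × 8.19×10⁻⁴) = 4.44×10⁻⁵ T.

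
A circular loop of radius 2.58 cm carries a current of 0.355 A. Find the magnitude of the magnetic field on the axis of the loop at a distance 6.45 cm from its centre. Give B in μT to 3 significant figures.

On the axis of a circular loop, B = μ₀IR² / [2(R²+z²)^(3/2)].
R² + z² = (0.0258)² + (0.0645)² = 0.004826 m², and (R²+z²)^(3/2) = 3.35×10⁻⁴ m³.
B = (4π×10⁻⁷ × 0.355 × 0.0006656) / (2 × 3.35×10⁻⁴) = 4.43×10⁻⁷ T.

B ≈ 0.443 μT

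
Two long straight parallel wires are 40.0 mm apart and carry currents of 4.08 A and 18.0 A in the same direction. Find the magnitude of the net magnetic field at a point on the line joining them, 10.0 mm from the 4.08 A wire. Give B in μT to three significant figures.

B ≈ 38.4 μT

Each long wire gives B = μ₀I/(2πd). Distances are d₁ = 0.01 m and d₂ = 0.03 m.
B₁ = 8.16×10⁻⁵ T, B₂ = 1.20×10⁻⁴ T.
Between parallel currents the two contributions point in opposite directions, so they subtract. B = |B₁ − B₂| = |8.16×10⁻⁵ − 1.20×10⁻⁴| = 3.84×10⁻⁵ T.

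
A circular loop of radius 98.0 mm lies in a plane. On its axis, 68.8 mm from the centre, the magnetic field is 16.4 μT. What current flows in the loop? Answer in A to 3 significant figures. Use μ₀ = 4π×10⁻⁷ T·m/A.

I ≈ 4.67 A

On the axis of a loop, B = μ₀IR²/[2(R²+z²)^(3/2)], so I = 2B(R²+z²)^(3/2)/(μ₀R²).
R² + z² = 0.009604 + 0.004733 = 0.01434 m²; raised to 3/2 gives 1.72×10⁻³ m³.
I = 2 × 1.64×10⁻⁵ × 1.72×10⁻³ / (1.26×10⁻⁶ × 0.009604) = 4.67 A.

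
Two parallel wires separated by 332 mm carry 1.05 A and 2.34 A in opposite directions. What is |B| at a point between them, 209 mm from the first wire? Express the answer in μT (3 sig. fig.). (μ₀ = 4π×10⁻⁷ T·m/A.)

B ≈ 4.81 μT

Each long wire gives B = μ₀I/(2πd). Distances are d₁ = 0.209 m and d₂ = 0.123 m.
B₁ = 1.00×10⁻⁶ T, B₂ = 3.80×10⁻⁶ T.
Between antiparallel currents both contributions point the same way, so they add. B = B₁ + B₂ = 1.00×10⁻⁶ + 3.80×10⁻⁶ = 4.81×10⁻⁶ T.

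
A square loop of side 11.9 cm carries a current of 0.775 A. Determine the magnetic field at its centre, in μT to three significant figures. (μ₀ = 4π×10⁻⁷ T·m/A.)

B ≈ 7.37 μT

Each side is a finite straight segment at perpendicular distance d = a/(2 tan(π/4)) = 0.0595 m from the centre, with end-angles ±π/4.
One side contributes B₁ = (μ₀I/4πd)·2 sin(π/4) = 1.84×10⁻⁶ T.
All 4 sides add in the same direction: B = 4 × 1.84×10⁻⁶ = 7.37×10⁻⁶ T.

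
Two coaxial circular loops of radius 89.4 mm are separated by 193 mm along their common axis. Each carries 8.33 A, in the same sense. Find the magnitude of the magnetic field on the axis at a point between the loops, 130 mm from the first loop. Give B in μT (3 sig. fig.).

B ≈ 42.6 μT

Each loop contributes B = μ₀IR²/[2(R²+z²)^(3/2)] on the axis, with z measured from that loop.
Loop 1 (z = 0.13 m): B₁ = 1.07×10⁻⁵ T. Loop 2 (z = 0.063 m): B₂ = 3.20×10⁻⁵ T.
The fields add: B = B₁ + B₂ = 4.26×10⁻⁵ T.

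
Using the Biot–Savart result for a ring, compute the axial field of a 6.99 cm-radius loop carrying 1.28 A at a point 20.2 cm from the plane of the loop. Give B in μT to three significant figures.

On the axis of a circular loop, B = μ₀IR² / [2(R²+z²)^(3/2)].
R² + z² = (0.0699)² + (0.202)² = 0.04569 m², and (R²+z²)^(3/2) = 9.77×10⁻³ m³.
B = (4π×10⁻⁷ × 1.28 × 0.004886) / (2 × 9.77×10⁻³) = 4.02×10⁻⁷ T.

B ≈ 0.402 μT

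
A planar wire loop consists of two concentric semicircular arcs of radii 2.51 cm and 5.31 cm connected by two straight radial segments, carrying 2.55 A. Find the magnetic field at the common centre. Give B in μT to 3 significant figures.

B ≈ 16.8 μT

The radial connectors point toward the centre, so dl × r̂ = 0 and they contribute nothing.
Each semicircle gives μ₀I/(4R): inner arc 3.19×10⁻⁵ T, outer arc 1.51×10⁻⁵ T.
The two arcs carry current in opposite angular senses, so their fields oppose: B = |3.19×10⁻⁵ − 1.51×10⁻⁵| = 1.68×10⁻⁵ T.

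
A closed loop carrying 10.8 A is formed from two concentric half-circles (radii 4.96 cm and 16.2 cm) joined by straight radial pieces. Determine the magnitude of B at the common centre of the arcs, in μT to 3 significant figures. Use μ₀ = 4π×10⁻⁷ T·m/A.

B ≈ 47.5 μT

The radial connectors point toward the centre, so dl × r̂ = 0 and they contribute nothing.
Each semicircle gives μ₀I/(4R): inner arc 6.84×10⁻⁵ T, outer arc 2.09×10⁻⁵ T.
The two arcs carry current in opposite angular senses, so their fields oppose: B = |6.84×10⁻⁵ − 2.09×10⁻⁵| = 4.75×10⁻⁵ T.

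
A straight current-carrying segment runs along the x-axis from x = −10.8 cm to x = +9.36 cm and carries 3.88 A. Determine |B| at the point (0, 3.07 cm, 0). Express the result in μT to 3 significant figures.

For a finite straight segment, B = (μ₀I/4πd)(sinθ₁ + sinθ₂), where θ₁, θ₂ are the angles from the perpendicular to each end.
The perpendicular distance is d = 0.0307 m; the end-offsets along the wire are a = 0.108 m and b = 0.0936 m.
sinθ₁ = 0.108/√(0.108²+0.0307²) = 0.9619; sinθ₂ = 0.0936/√(0.0936²+0.0307²) = 0.9502.
B = (4π×10⁻⁷ × 3.88) / (4π × 0.0307) × (0.9619 + 0.9502) = 2.42×10⁻⁵ T.

B ≈ 24.2 μT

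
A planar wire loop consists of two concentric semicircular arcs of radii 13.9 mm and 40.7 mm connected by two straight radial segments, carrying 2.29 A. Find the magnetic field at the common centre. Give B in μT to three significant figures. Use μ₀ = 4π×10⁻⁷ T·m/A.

The radial connectors point toward the centre, so dl × r̂ = 0 and they contribute nothing.
Each semicircle gives μ₀I/(4R): inner arc 5.18×10⁻⁵ T, outer arc 1.77×10⁻⁵ T.
The two arcs carry current in opposite angular senses, so their fields oppose: B = |5.18×10⁻⁵ − 1.77×10⁻⁵| = 3.41×10⁻⁵ T.

B ≈ 34.1 μT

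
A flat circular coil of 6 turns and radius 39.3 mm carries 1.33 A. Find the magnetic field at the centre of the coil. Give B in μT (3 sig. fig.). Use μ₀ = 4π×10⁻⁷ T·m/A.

B ≈ 128 μT

For an N-turn flat coil, B = Nμ₀I/(2R) with R = 0.0393 m.
B = 6 × 2.13×10⁻⁵ T = 1.28×10⁻⁴ T.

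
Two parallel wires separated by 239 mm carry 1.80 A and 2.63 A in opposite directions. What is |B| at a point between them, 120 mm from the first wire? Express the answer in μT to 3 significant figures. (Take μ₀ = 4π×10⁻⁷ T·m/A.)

Each long wire gives B = μ₀I/(2πd). Distances are d₁ = 0.12 m and d₂ = 0.119 m.
B₁ = 3.00×10⁻⁶ T, B₂ = 4.42×10⁻⁶ T.
Between antiparallel currents both contributions point the same way, so they add. B = B₁ + B₂ = 3.00×10⁻⁶ + 4.42×10⁻⁶ = 7.42×10⁻⁶ T.

B ≈ 7.42 μT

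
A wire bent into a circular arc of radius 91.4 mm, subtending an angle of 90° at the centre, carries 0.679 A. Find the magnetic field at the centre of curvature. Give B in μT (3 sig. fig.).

B ≈ 1.17 μT

The Biot–Savart field of a circular arc at its centre is B = μ₀Iφ/(4πR), with φ = 1.571 rad.
B = (4π×10⁻⁷ × 0.679 × 1.571) / (4π × 0.0914) = 1.17×10⁻⁶ T.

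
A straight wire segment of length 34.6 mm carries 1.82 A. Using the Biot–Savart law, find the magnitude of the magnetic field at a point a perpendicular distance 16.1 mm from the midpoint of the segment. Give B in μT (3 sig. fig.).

For a finite straight segment, B = (μ₀I/4πd)(sinθ₁ + sinθ₂), where θ₁, θ₂ are the angles from the perpendicular to each end.
The perpendicular from the point meets the wire at its midpoint, so each end is L/2 = 0.0173 m away along the wire.
sinθ₁ = 0.0173/√(0.0173²+0.0161²) = 0.7320; sinθ₂ = 0.0173/√(0.0173²+0.0161²) = 0.7320.
B = (4π×10⁻⁷ × 1.82) / (4π × 0.0161) × (0.7320 + 0.7320) = 1.66×10⁻⁵ T.

B ≈ 16.6 μT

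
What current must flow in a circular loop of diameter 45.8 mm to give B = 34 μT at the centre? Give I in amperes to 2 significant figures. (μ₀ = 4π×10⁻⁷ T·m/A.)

At the centre of a circular loop B = μ₀I/(2R), so I = 2RB/μ₀.
With R = 0.0229 m, I = 2 × 0.0229 × 3.40×10⁻⁵ / (4π×10⁻⁷) = 1.24 A.

I ≈ 1.2 A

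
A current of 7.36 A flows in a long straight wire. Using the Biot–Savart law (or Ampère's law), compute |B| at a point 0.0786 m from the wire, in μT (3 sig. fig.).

For an infinitely long straight wire, B = μ₀I/(2πd).
B = (4π×10⁻⁷ × 7.36) / (2π × 0.0786) = 1.87×10⁻⁵ T.

B ≈ 18.7 μT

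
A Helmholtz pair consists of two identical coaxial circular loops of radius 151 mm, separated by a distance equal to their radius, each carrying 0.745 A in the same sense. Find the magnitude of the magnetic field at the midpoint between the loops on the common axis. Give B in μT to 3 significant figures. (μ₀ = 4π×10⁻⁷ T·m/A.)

Each loop contributes B = μ₀IR²/[2(R²+z²)^(3/2)] on the axis, with z measured from that loop.
Loop 1 (z = 0.0755 m): B₁ = 2.22×10⁻⁶ T. Loop 2 (z = 0.0755 m): B₂ = 2.22×10⁻⁶ T.
The fields add: B = B₁ + B₂ = 4.44×10⁻⁶ T.

B ≈ 4.44 μT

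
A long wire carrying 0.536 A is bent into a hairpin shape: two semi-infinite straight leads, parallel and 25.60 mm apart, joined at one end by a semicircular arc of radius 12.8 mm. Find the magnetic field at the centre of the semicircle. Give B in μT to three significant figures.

B ≈ 21.5 μT

The semicircular arc contributes B_arc = μ₀I·π/(4πR) = μ₀I/(4R) = 1.32×10⁻⁵ T.
Each semi-infinite lead is at perpendicular distance R = 0.0128 m from the centre, with the perpendicular foot at its near end, so it contributes μ₀I/(4πR); both point the same way, together 8.38×10⁻⁶ T.
Arc and leads all point the same direction: B = 1.32×10⁻⁵ + 8.38×10⁻⁶ = 2.15×10⁻⁵ T.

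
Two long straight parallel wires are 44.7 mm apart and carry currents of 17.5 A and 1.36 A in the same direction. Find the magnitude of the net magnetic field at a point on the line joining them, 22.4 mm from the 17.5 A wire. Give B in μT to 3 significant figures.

B ≈ 144 μT

Each long wire gives B = μ₀I/(2πd). Distances are d₁ = 0.0224 m and d₂ = 0.0223 m.
B₁ = 1.56×10⁻⁴ T, B₂ = 1.22×10⁻⁵ T.
Between parallel currents the two contributions point in opposite directions, so they subtract. B = |B₁ − B₂| = |1.56×10⁻⁴ − 1.22×10⁻⁵| = 1.44×10⁻⁴ T.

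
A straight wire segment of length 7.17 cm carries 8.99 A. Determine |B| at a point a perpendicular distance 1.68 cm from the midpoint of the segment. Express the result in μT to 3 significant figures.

B ≈ 96.9 μT

For a finite straight segment, B = (μ₀I/4πd)(sinθ₁ + sinθ₂), where θ₁, θ₂ are the angles from the perpendicular to each end.
The perpendicular from the point meets the wire at its midpoint, so each end is L/2 = 0.03585 m away along the wire.
sinθ₁ = 0.03585/√(0.03585²+0.0168²) = 0.9055; sinθ₂ = 0.03585/√(0.03585²+0.0168²) = 0.9055.
B = (4π×10⁻⁷ × 8.99) / (4π × 0.0168) × (0.9055 + 0.9055) = 9.69×10⁻⁵ T.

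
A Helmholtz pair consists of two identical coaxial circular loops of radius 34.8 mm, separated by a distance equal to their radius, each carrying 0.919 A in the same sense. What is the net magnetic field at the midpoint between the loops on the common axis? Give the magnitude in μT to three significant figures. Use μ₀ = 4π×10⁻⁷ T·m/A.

B ≈ 23.7 μT

Each loop contributes B = μ₀IR²/[2(R²+z²)^(3/2)] on the axis, with z measured from that loop.
Loop 1 (z = 0.0174 m): B₁ = 1.19×10⁻⁵ T. Loop 2 (z = 0.0174 m): B₂ = 1.19×10⁻⁵ T.
The fields add: B = B₁ + B₂ = 2.37×10⁻⁵ T.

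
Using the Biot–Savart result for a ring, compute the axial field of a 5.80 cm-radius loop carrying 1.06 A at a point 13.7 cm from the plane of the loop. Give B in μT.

B ≈ 0.680 μT

On the axis of a circular loop, B = μ₀IR² / [2(R²+z²)^(3/2)].
R² + z² = (0.058)² + (0.137)² = 0.02213 m², and (R²+z²)^(3/2) = 3.29×10⁻³ m³.
B = (4π×10⁻⁷ × 1.06 × 0.003364) / (2 × 3.29×10⁻³) = 6.80×10⁻⁷ T.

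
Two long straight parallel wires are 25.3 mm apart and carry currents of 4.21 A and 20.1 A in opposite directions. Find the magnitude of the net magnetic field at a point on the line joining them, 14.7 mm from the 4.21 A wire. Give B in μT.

B ≈ 437 μT

Each long wire gives B = μ₀I/(2πd). Distances are d₁ = 0.0147 m and d₂ = 0.0106 m.
B₁ = 5.73×10⁻⁵ T, B₂ = 3.79×10⁻⁴ T.
Between antiparallel currents both contributions point the same way, so they add. B = B₁ + B₂ = 5.73×10⁻⁵ + 3.79×10⁻⁴ = 4.37×10⁻⁴ T.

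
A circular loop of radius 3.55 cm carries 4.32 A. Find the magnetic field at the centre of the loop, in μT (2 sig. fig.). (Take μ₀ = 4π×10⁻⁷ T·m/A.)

At the centre of a circular loop the Biot–Savart law gives B = μ₀I/(2R).
B = (4π×10⁻⁷ × 4.32) / (2 × 0.0355) = 7.65×10⁻⁵ T.

B ≈ 76 μT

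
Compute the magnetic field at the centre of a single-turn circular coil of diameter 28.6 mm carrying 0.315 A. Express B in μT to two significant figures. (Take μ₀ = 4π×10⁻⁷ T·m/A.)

At the centre of a circular loop the Biot–Savart law gives B = μ₀I/(2R) (so R = 0.0143 m).
B = (4π×10⁻⁷ × 0.315) / (2 × 0.0143) = 1.38×10⁻⁵ T.

B ≈ 14 μT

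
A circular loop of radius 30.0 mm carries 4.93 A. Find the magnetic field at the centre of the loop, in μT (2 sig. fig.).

At the centre of a circular loop the Biot–Savart law gives B = μ₀I/(2R).
B = (4π×10⁻⁷ × 4.93) / (2 × 0.03) = 1.03×10⁻⁴ T.

B ≈ 100 μT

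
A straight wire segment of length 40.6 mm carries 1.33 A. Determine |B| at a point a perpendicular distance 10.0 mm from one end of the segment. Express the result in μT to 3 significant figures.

B ≈ 12.9 μT

For a finite straight segment, B = (μ₀I/4πd)(sinθ₁ + sinθ₂), where θ₁, θ₂ are the angles from the perpendicular to each end.
The perpendicular foot is at one end, so the two end-offsets along the wire are 0 and L = 0.0406 m.
sinθ₁ = 0/√(0²+0.01²) = 0.0000; sinθ₂ = 0.0406/√(0.0406²+0.01²) = 0.9710.
B = (4π×10⁻⁷ × 1.33) / (4π × 0.01) × (0.0000 + 0.9710) = 1.29×10⁻⁵ T.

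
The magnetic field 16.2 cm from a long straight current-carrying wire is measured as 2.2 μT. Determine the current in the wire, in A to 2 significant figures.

For a long straight wire B = μ₀I/(2πd), so I = 2πdB/μ₀.
I = 2π × 0.162 × 2.20×10⁻⁶ / (4π×10⁻⁷) = 1.78 A.

I ≈ 1.8 A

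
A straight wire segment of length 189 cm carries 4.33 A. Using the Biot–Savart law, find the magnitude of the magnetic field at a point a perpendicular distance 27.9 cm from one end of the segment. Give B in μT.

For a finite straight segment, B = (μ₀I/4πd)(sinθ₁ + sinθ₂), where θ₁, θ₂ are the angles from the perpendicular to each end.
The perpendicular foot is at one end, so the two end-offsets along the wire are 0 and L = 1.89 m.
sinθ₁ = 0/√(0²+0.279²) = 0.0000; sinθ₂ = 1.89/√(1.89²+0.279²) = 0.9893.
B = (4π×10⁻⁷ × 4.33) / (4π × 0.279) × (0.0000 + 0.9893) = 1.54×10⁻⁶ T.

B ≈ 1.54 μT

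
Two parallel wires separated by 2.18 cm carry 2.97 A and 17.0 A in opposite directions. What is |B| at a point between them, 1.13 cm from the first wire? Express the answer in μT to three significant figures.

B ≈ 376 μT

Each long wire gives B = μ₀I/(2πd). Distances are d₁ = 0.0113 m and d₂ = 0.0105 m.
B₁ = 5.26×10⁻⁵ T, B₂ = 3.24×10⁻⁴ T.
Between antiparallel currents both contributions point the same way, so they add. B = B₁ + B₂ = 5.26×10⁻⁵ + 3.24×10⁻⁴ = 3.76×10⁻⁴ T.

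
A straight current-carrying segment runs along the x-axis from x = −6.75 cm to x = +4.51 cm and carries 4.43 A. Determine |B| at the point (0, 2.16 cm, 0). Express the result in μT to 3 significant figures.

For a finite straight segment, B = (μ₀I/4πd)(sinθ₁ + sinθ₂), where θ₁, θ₂ are the angles from the perpendicular to each end.
The perpendicular distance is d = 0.0216 m; the end-offsets along the wire are a = 0.0675 m and b = 0.0451 m.
sinθ₁ = 0.0675/√(0.0675²+0.0216²) = 0.9524; sinθ₂ = 0.0451/√(0.0451²+0.0216²) = 0.9019.
B = (4π×10⁻⁷ × 4.43) / (4π × 0.0216) × (0.9524 + 0.9019) = 3.80×10⁻⁵ T.

B ≈ 38.0 μT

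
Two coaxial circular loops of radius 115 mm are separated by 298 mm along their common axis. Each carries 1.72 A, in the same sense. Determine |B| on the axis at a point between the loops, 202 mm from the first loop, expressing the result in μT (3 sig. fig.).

B ≈ 5.39 μT

Each loop contributes B = μ₀IR²/[2(R²+z²)^(3/2)] on the axis, with z measured from that loop.
Loop 1 (z = 0.202 m): B₁ = 1.14×10⁻⁶ T. Loop 2 (z = 0.096 m): B₂ = 4.25×10⁻⁶ T.
The fields add: B = B₁ + B₂ = 5.39×10⁻⁶ T.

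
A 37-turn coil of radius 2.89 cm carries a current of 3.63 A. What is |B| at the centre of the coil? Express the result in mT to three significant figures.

B ≈ 2.92 mT

For an N-turn flat coil, B = Nμ₀I/(2R) with R = 0.0289 m.
B = 37 × 7.89×10⁻⁵ T = 2.92×10⁻³ T.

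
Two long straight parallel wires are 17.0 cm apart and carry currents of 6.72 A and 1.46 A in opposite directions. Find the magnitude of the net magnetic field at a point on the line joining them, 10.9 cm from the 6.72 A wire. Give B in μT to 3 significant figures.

B ≈ 17.1 μT

Each long wire gives B = μ₀I/(2πd). Distances are d₁ = 0.109 m and d₂ = 0.061 m.
B₁ = 1.23×10⁻⁵ T, B₂ = 4.79×10⁻⁶ T.
Between antiparallel currents both contributions point the same way, so they add. B = B₁ + B₂ = 1.23×10⁻⁵ + 4.79×10⁻⁶ = 1.71×10⁻⁵ T.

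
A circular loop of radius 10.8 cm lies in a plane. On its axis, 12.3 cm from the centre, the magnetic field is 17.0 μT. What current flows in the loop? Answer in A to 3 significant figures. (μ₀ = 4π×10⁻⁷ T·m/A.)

I ≈ 10.2 A

On the axis of a loop, B = μ₀IR²/[2(R²+z²)^(3/2)], so I = 2B(R²+z²)^(3/2)/(μ₀R²).
R² + z² = 0.01166 + 0.01513 = 0.02679 m²; raised to 3/2 gives 4.39×10⁻³ m³.
I = 2 × 1.70×10⁻⁵ × 4.39×10⁻³ / (1.26×10⁻⁶ × 0.01166) = 10.2 A.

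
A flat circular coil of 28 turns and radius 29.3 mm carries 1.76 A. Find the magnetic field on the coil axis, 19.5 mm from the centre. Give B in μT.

B ≈ 610 μT

For an N-turn flat coil, B = Nμ₀IR²/[2(R²+z²)^(3/2)] with R = 0.0293 m, z = 0.0195 m.
B = 28 × 2.18×10⁻⁵ T = 6.10×10⁻⁴ T.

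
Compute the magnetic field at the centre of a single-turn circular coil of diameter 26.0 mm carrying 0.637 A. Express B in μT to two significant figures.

B ≈ 31 μT

At the centre of a circular loop the Biot–Savart law gives B = μ₀I/(2R) (so R = 0.013 m).
B = (4π×10⁻⁷ × 0.637) / (2 × 0.013) = 3.08×10⁻⁵ T.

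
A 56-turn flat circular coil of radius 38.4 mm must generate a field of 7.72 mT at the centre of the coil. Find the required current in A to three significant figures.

For an N-turn coil, B = Nμ₀I/(2R) with R = 0.0384 m, so I = 2RB/(Nμ₀) = 2 × 0.0384 × 7.72×10⁻³ / (56 × 4π×10⁻⁷) = 8.43 A.

I ≈ 8.43 A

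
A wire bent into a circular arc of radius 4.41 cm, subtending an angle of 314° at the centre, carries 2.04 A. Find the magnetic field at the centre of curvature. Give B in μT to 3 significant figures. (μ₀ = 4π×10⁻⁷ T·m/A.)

The Biot–Savart field of a circular arc at its centre is B = μ₀Iφ/(4πR), with φ = 5.48 rad.
B = (4π×10⁻⁷ × 2.04 × 5.48) / (4π × 0.0441) = 2.54×10⁻⁵ T.

B ≈ 25.4 μT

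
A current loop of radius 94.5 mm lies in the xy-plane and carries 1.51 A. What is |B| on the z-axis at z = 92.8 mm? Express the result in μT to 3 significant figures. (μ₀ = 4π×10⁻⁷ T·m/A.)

B ≈ 3.65 μT

On the axis of a circular loop, B = μ₀IR² / [2(R²+z²)^(3/2)].
R² + z² = (0.0945)² + (0.0928)² = 0.01754 m², and (R²+z²)^(3/2) = 2.32×10⁻³ m³.
B = (4π×10⁻⁷ × 1.51 × 0.00893) / (2 × 2.32×10⁻³) = 3.65×10⁻⁶ T.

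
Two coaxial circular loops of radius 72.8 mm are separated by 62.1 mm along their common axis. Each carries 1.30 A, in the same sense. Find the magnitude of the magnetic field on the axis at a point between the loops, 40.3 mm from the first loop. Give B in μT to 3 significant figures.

B ≈ 17.4 μT

Each loop contributes B = μ₀IR²/[2(R²+z²)^(3/2)] on the axis, with z measured from that loop.
Loop 1 (z = 0.0403 m): B₁ = 7.51×10⁻⁶ T. Loop 2 (z = 0.0218 m): B₂ = 9.86×10⁻⁶ T.
The fields add: B = B₁ + B₂ = 1.74×10⁻⁵ T.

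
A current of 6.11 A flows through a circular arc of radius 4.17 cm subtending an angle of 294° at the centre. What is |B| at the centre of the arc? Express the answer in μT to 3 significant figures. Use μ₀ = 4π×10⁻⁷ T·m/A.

B ≈ 75.2 μT

The Biot–Savart field of a circular arc at its centre is B = μ₀Iφ/(4πR), with φ = 5.131 rad.
B = (4π×10⁻⁷ × 6.11 × 5.131) / (4π × 0.0417) = 7.52×10⁻⁵ T.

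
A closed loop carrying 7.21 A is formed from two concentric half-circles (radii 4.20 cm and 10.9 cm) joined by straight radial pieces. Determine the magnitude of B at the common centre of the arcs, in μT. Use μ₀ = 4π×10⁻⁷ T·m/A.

B ≈ 33.2 μT

The radial connectors point toward the centre, so dl × r̂ = 0 and they contribute nothing.
Each semicircle gives μ₀I/(4R): inner arc 5.39×10⁻⁵ T, outer arc 2.08×10⁻⁵ T.
The two arcs carry current in opposite angular senses, so their fields oppose: B = |5.39×10⁻⁵ − 2.08×10⁻⁵| = 3.32×10⁻⁵ T.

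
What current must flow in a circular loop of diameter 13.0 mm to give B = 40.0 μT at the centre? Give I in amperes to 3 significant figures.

At the centre of a circular loop B = μ₀I/(2R), so I = 2RB/μ₀.
With R = 0.0065 m, I = 2 × 0.0065 × 4.00×10⁻⁵ / (4π×10⁻⁷) = 0.414 A.

I ≈ 0.414 A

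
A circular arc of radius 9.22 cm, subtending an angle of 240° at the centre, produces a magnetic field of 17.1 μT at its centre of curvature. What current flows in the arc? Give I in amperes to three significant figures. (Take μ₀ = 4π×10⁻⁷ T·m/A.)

I ≈ 3.76 A

For a circular arc, B = μ₀Iφ/(4πR) with φ in radians; here φ = 4.189 rad.
So I = 4πRB/(μ₀φ) = 4π × 0.0922 × 1.71×10⁻⁵ / (4π×10⁻⁷ × 4.189) = 3.76 A.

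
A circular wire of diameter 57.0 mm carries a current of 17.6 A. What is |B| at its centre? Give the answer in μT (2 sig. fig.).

B ≈ 390 μT

At the centre of a circular loop the Biot–Savart law gives B = μ₀I/(2R) (so R = 0.0285 m).
B = (4π×10⁻⁷ × 17.6) / (2 × 0.0285) = 3.88×10⁻⁴ T.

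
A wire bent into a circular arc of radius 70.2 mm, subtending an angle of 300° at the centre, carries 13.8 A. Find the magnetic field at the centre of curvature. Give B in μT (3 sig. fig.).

B ≈ 103 μT

The Biot–Savart field of a circular arc at its centre is B = μ₀Iφ/(4πR), with φ = 5.236 rad.
B = (4π×10⁻⁷ × 13.8 × 5.236) / (4π × 0.0702) = 1.03×10⁻⁴ T.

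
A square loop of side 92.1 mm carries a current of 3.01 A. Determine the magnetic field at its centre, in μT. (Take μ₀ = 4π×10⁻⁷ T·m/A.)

B ≈ 37.0 μT

Each side is a finite straight segment at perpendicular distance d = a/(2 tan(π/4)) = 0.04605 m from the centre, with end-angles ±π/4.
One side contributes B₁ = (μ₀I/4πd)·2 sin(π/4) = 9.24×10⁻⁶ T.
All 4 sides add in the same direction: B = 4 × 9.24×10⁻⁶ = 3.70×10⁻⁵ T.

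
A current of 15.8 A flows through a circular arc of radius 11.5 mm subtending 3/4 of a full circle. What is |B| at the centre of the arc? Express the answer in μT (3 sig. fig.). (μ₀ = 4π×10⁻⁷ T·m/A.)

B ≈ 647 μT

The Biot–Savart field of a circular arc at its centre is B = μ₀Iφ/(4πR), with φ = 4.712 rad.
B = (4π×10⁻⁷ × 15.8 × 4.712) / (4π × 0.0115) = 6.47×10⁻⁴ T.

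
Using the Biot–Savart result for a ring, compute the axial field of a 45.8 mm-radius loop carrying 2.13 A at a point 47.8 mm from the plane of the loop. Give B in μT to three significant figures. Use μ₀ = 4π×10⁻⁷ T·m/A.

B ≈ 9.68 μT

On the axis of a circular loop, B = μ₀IR² / [2(R²+z²)^(3/2)].
R² + z² = (0.0458)² + (0.0478)² = 0.004382 m², and (R²+z²)^(3/2) = 2.90×10⁻⁴ m³.
B = (4π×10⁻⁷ × 2.13 × 0.002098) / (2 × 2.90×10⁻⁴) = 9.68×10⁻⁶ T.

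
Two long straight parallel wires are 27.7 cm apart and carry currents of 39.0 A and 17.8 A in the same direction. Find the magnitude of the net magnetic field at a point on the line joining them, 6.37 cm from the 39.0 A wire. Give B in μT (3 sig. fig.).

B ≈ 106 μT

Each long wire gives B = μ₀I/(2πd). Distances are d₁ = 0.0637 m and d₂ = 0.2133 m.
B₁ = 1.22×10⁻⁴ T, B₂ = 1.67×10⁻⁵ T.
Between parallel currents the two contributions point in opposite directions, so they subtract. B = |B₁ − B₂| = |1.22×10⁻⁴ − 1.67×10⁻⁵| = 1.06×10⁻⁴ T.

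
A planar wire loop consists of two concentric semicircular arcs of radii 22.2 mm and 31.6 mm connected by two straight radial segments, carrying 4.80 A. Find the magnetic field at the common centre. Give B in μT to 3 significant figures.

The radial connectors point toward the centre, so dl × r̂ = 0 and they contribute nothing.
Each semicircle gives μ₀I/(4R): inner arc 6.79×10⁻⁵ T, outer arc 4.77×10⁻⁵ T.
The two arcs carry current in opposite angular senses, so their fields oppose: B = |6.79×10⁻⁵ − 4.77×10⁻⁵| = 2.02×10⁻⁵ T.

B ≈ 20.2 μT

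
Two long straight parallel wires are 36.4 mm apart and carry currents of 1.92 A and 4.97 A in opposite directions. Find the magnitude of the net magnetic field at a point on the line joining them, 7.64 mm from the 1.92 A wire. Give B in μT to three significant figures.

Each long wire gives B = μ₀I/(2πd). Distances are d₁ = 0.00764 m and d₂ = 0.02876 m.
B₁ = 5.03×10⁻⁵ T, B₂ = 3.46×10⁻⁵ T.
Between antiparallel currents both contributions point the same way, so they add. B = B₁ + B₂ = 5.03×10⁻⁵ + 3.46×10⁻⁵ = 8.48×10⁻⁵ T.

B ≈ 84.8 μT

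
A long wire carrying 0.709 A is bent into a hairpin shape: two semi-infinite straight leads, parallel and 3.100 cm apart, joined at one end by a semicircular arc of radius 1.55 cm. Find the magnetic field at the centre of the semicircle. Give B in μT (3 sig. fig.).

B ≈ 23.5 μT

The semicircular arc contributes B_arc = μ₀I·π/(4πR) = μ₀I/(4R) = 1.44×10⁻⁵ T.
Each semi-infinite lead is at perpendicular distance R = 0.0155 m from the centre, with the perpendicular foot at its near end, so it contributes μ₀I/(4πR); both point the same way, together 9.15×10⁻⁶ T.
Arc and leads all point the same direction: B = 1.44×10⁻⁵ + 9.15×10⁻⁶ = 2.35×10⁻⁵ T.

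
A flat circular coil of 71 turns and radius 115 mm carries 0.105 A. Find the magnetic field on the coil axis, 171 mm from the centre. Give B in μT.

For an N-turn flat coil, B = Nμ₀IR²/[2(R²+z²)^(3/2)] with R = 0.115 m, z = 0.171 m.
B = 71 × 9.97×10⁻⁸ T = 7.08×10⁻⁶ T.

B ≈ 7.08 μT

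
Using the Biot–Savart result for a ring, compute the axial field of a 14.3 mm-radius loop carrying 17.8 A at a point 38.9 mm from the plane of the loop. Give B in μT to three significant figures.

B ≈ 32.1 μT

On the axis of a circular loop, B = μ₀IR² / [2(R²+z²)^(3/2)].
R² + z² = (0.0143)² + (0.0389)² = 0.001718 m², and (R²+z²)^(3/2) = 7.12×10⁻⁵ m³.
B = (4π×10⁻⁷ × 17.8 × 0.0002045) / (2 × 7.12×10⁻⁵) = 3.21×10⁻⁵ T.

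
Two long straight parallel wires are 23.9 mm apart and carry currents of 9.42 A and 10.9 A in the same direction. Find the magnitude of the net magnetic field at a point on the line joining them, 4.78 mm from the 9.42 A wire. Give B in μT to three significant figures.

B ≈ 280 μT

Each long wire gives B = μ₀I/(2πd). Distances are d₁ = 0.00478 m and d₂ = 0.01912 m.
B₁ = 3.94×10⁻⁴ T, B₂ = 1.14×10⁻⁴ T.
Between parallel currents the two contributions point in opposite directions, so they subtract. B = |B₁ − B₂| = |3.94×10⁻⁴ − 1.14×10⁻⁴| = 2.80×10⁻⁴ T.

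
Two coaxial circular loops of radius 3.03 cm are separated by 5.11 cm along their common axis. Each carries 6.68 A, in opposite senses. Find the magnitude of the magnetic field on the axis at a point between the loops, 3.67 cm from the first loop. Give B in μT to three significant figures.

Each loop contributes B = μ₀IR²/[2(R²+z²)^(3/2)] on the axis, with z measured from that loop.
Loop 1 (z = 0.0367 m): B₁ = 3.57×10⁻⁵ T. Loop 2 (z = 0.0144 m): B₂ = 1.02×10⁻⁴ T.
The fields oppose: B = |B₁ − B₂| = 6.63×10⁻⁵ T.

B ≈ 66.3 μT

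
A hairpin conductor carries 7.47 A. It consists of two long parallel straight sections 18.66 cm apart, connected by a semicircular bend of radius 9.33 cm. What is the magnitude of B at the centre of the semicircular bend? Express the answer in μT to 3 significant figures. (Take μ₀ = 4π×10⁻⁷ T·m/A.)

The semicircular arc contributes B_arc = μ₀I·π/(4πR) = μ₀I/(4R) = 2.52×10⁻⁵ T.
Each semi-infinite lead is at perpendicular distance R = 0.0933 m from the centre, with the perpendicular foot at its near end, so it contributes μ₀I/(4πR); both point the same way, together 1.60×10⁻⁵ T.
Arc and leads all point the same direction: B = 2.52×10⁻⁵ + 1.60×10⁻⁵ = 4.12×10⁻⁵ T.

B ≈ 41.2 μT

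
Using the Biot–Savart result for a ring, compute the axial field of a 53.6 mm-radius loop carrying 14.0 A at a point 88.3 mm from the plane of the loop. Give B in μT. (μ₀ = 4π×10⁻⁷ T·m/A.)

On the axis of a circular loop, B = μ₀IR² / [2(R²+z²)^(3/2)].
R² + z² = (0.0536)² + (0.0883)² = 0.01067 m², and (R²+z²)^(3/2) = 1.10×10⁻³ m³.
B = (4π×10⁻⁷ × 14.0 × 0.002873) / (2 × 1.10×10⁻³) = 2.29×10⁻⁵ T.

B ≈ 22.9 μT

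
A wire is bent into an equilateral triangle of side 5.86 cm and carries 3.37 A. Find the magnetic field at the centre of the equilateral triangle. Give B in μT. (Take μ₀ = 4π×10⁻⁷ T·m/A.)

B ≈ 104 μT

Each side is a finite straight segment at perpendicular distance d = a/(2 tan(π/3)) = 0.01692 m from the centre, with end-angles ±π/3.
One side contributes B₁ = (μ₀I/4πd)·2 sin(π/3) = 3.45×10⁻⁵ T.
All 3 sides add in the same direction: B = 3 × 3.45×10⁻⁵ = 1.04×10⁻⁴ T.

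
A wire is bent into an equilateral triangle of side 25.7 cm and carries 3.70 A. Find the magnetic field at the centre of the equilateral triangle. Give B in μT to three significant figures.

B ≈ 25.9 μT

Each side is a finite straight segment at perpendicular distance d = a/(2 tan(π/3)) = 0.07419 m from the centre, with end-angles ±π/3.
One side contributes B₁ = (μ₀I/4πd)·2 sin(π/3) = 8.64×10⁻⁶ T.
All 3 sides add in the same direction: B = 3 × 8.64×10⁻⁶ = 2.59×10⁻⁵ T.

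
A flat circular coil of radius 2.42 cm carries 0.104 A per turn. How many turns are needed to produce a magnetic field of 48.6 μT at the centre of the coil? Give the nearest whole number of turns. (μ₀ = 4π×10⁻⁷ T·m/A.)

For an N-turn coil, B = Nμ₀I/(2R). A single turn gives B₁ = 2.70×10⁻⁶ T with R = 0.0242 m.
N = B/B₁ = 4.86×10⁻⁵ / 2.70×10⁻⁶ = 18.00.

N = 18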